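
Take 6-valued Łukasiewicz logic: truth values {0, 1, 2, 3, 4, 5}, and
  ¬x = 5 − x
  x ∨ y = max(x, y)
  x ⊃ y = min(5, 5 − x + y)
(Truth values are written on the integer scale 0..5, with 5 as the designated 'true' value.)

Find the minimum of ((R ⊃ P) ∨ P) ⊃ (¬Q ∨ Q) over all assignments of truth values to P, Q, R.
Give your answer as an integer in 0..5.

3

Take P = 0, Q = 2, R = 0:
R ⊃ P = 0 ⊃ 0 = 5
(R ⊃ P) ∨ P = 5 ∨ 0 = 5
¬Q = ¬2 = 3
¬Q ∨ Q = 3 ∨ 2 = 3
((R ⊃ P) ∨ P) ⊃ (¬Q ∨ Q) = 5 ⊃ 3 = 3
No assignment yields a value below 3, so this is the minimum.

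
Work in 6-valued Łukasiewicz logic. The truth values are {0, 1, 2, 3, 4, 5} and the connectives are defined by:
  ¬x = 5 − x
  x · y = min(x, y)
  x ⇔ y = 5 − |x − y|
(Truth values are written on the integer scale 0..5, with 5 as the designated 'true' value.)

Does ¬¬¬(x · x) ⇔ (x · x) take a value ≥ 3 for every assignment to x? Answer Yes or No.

No

Counterexample: take x = 0.
x · x = 0 · 0 = 0
¬(x · x) = ¬0 = 5
¬¬(x · x) = ¬5 = 0
¬¬¬(x · x) = ¬0 = 5
x · x = 0 · 0 = 0
¬¬¬(x · x) ⇔ (x · x) = 5 ⇔ 0 = 0
This gives 0, which is below 3.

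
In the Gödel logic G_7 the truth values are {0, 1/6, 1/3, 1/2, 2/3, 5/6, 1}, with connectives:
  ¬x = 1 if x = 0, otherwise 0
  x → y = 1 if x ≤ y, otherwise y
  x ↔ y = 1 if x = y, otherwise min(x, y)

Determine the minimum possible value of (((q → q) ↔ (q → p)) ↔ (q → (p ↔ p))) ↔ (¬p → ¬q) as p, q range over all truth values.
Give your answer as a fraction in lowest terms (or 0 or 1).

1/6

Take p = 1/6, q = 1/3:
q → q = 1/3 → 1/3 = 1
q → p = 1/3 → 1/6 = 1/6
(q → q) ↔ (q → p) = 1 ↔ 1/6 = 1/6
p ↔ p = 1/6 ↔ 1/6 = 1
q → (p ↔ p) = 1/3 → 1 = 1
((q → q) ↔ (q → p)) ↔ (q → (p ↔ p)) = 1/6 ↔ 1 = 1/6
¬p = ¬1/6 = 0
¬q = ¬1/3 = 0
¬p → ¬q = 0 → 0 = 1
(((q → q) ↔ (q → p)) ↔ (q → (p ↔ p))) ↔ (¬p → ¬q) = 1/6 ↔ 1 = 1/6
No assignment yields a value below 1/6, so this is the minimum.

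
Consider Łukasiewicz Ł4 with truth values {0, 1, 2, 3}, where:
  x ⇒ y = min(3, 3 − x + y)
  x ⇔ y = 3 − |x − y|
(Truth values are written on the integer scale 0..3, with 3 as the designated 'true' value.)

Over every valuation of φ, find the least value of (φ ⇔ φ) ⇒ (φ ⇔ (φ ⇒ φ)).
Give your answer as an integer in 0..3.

0

Take φ = 0:
φ ⇔ φ = 0 ⇔ 0 = 3
φ ⇒ φ = 0 ⇒ 0 = 3
φ ⇔ (φ ⇒ φ) = 0 ⇔ 3 = 0
(φ ⇔ φ) ⇒ (φ ⇔ (φ ⇒ φ)) = 3 ⇒ 0 = 0
No assignment yields a value below 0, so this is the minimum.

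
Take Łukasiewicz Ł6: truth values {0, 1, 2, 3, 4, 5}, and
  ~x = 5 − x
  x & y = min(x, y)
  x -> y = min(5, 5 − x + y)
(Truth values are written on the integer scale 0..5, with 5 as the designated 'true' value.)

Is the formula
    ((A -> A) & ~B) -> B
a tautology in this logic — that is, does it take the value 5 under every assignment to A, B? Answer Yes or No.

No

Counterexample: take A = 0, B = 0.
A -> A = 0 -> 0 = 5
~B = ~0 = 5
(A -> A) & ~B = 5 & 5 = 5
((A -> A) & ~B) -> B = 5 -> 0 = 0
This gives 0 ≠ 5.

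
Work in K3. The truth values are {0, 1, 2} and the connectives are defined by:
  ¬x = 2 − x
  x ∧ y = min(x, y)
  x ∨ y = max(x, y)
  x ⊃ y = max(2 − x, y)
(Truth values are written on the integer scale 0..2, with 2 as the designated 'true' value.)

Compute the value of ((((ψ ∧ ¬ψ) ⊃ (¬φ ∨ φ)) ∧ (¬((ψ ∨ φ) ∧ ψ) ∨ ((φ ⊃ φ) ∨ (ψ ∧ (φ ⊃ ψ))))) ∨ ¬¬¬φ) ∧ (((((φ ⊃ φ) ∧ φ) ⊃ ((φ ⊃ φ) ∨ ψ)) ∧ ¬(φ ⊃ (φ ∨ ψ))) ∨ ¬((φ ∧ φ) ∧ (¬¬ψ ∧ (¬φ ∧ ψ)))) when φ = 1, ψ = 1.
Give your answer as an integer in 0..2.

¬ψ = ¬1 = 1
ψ ∧ ¬ψ = 1 ∧ 1 = 1
¬φ = ¬1 = 1
¬φ ∨ φ = 1 ∨ 1 = 1
(ψ ∧ ¬ψ) ⊃ (¬φ ∨ φ) = 1 ⊃ 1 = 1
ψ ∨ φ = 1 ∨ 1 = 1
(ψ ∨ φ) ∧ ψ = 1 ∧ 1 = 1
¬((ψ ∨ φ) ∧ ψ) = ¬1 = 1
φ ⊃ φ = 1 ⊃ 1 = 1
φ ⊃ ψ = 1 ⊃ 1 = 1
ψ ∧ (φ ⊃ ψ) = 1 ∧ 1 = 1
(φ ⊃ φ) ∨ (ψ ∧ (φ ⊃ ψ)) = 1 ∨ 1 = 1
¬((ψ ∨ φ) ∧ ψ) ∨ ((φ ⊃ φ) ∨ (ψ ∧ (φ ⊃ ψ))) = 1 ∨ 1 = 1
((ψ ∧ ¬ψ) ⊃ (¬φ ∨ φ)) ∧ (¬((ψ ∨ φ) ∧ ψ) ∨ ((φ ⊃ φ) ∨ (ψ ∧ (φ ⊃ ψ)))) = 1 ∧ 1 = 1
¬φ = ¬1 = 1
¬¬φ = ¬1 = 1
¬¬¬φ = ¬1 = 1
(((ψ ∧ ¬ψ) ⊃ (¬φ ∨ φ)) ∧ (¬((ψ ∨ φ) ∧ ψ) ∨ ((φ ⊃ φ) ∨ (ψ ∧ (φ ⊃ ψ))))) ∨ ¬¬¬φ = 1 ∨ 1 = 1
φ ⊃ φ = 1 ⊃ 1 = 1
(φ ⊃ φ) ∧ φ = 1 ∧ 1 = 1
φ ⊃ φ = 1 ⊃ 1 = 1
(φ ⊃ φ) ∨ ψ = 1 ∨ 1 = 1
((φ ⊃ φ) ∧ φ) ⊃ ((φ ⊃ φ) ∨ ψ) = 1 ⊃ 1 = 1
φ ∨ ψ = 1 ∨ 1 = 1
φ ⊃ (φ ∨ ψ) = 1 ⊃ 1 = 1
¬(φ ⊃ (φ ∨ ψ)) = ¬1 = 1
(((φ ⊃ φ) ∧ φ) ⊃ ((φ ⊃ φ) ∨ ψ)) ∧ ¬(φ ⊃ (φ ∨ ψ)) = 1 ∧ 1 = 1
φ ∧ φ = 1 ∧ 1 = 1
¬ψ = ¬1 = 1
¬¬ψ = ¬1 = 1
¬φ = ¬1 = 1
¬φ ∧ ψ = 1 ∧ 1 = 1
¬¬ψ ∧ (¬φ ∧ ψ) = 1 ∧ 1 = 1
(φ ∧ φ) ∧ (¬¬ψ ∧ (¬φ ∧ ψ)) = 1 ∧ 1 = 1
¬((φ ∧ φ) ∧ (¬¬ψ ∧ (¬φ ∧ ψ))) = ¬1 = 1
((((φ ⊃ φ) ∧ φ) ⊃ ((φ ⊃ φ) ∨ ψ)) ∧ ¬(φ ⊃ (φ ∨ ψ))) ∨ ¬((φ ∧ φ) ∧ (¬¬ψ ∧ (¬φ ∧ ψ))) = 1 ∨ 1 = 1
((((ψ ∧ ¬ψ) ⊃ (¬φ ∨ φ)) ∧ (¬((ψ ∨ φ) ∧ ψ) ∨ ((φ ⊃ φ) ∨ (ψ ∧ (φ ⊃ ψ))))) ∨ ¬¬¬φ) ∧ (((((φ ⊃ φ) ∧ φ) ⊃ ((φ ⊃ φ) ∨ ψ)) ∧ ¬(φ ⊃ (φ ∨ ψ))) ∨ ¬((φ ∧ φ) ∧ (¬¬ψ ∧ (¬φ ∧ ψ)))) = 1 ∧ 1 = 1

1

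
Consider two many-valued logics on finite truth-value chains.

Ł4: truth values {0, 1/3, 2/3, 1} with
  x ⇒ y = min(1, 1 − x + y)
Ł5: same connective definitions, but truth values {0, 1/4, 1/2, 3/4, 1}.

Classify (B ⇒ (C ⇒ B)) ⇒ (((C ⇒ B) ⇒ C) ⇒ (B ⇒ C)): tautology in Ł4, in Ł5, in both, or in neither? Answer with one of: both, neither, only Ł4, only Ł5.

In Ł4: every assignment gives 1 — tautology.
In Ł5: every assignment gives 1 — tautology.

both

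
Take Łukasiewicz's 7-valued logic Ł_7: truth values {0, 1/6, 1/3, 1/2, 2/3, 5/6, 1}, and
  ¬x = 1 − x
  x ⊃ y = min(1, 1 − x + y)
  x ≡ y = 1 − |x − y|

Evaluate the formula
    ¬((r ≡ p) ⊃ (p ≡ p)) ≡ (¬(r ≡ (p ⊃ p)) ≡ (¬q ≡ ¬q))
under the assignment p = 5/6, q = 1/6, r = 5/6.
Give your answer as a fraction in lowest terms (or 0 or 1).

5/6

r ≡ p = 5/6 ≡ 5/6 = 1
p ≡ p = 5/6 ≡ 5/6 = 1
(r ≡ p) ⊃ (p ≡ p) = 1 ⊃ 1 = 1
¬((r ≡ p) ⊃ (p ≡ p)) = ¬1 = 0
p ⊃ p = 5/6 ⊃ 5/6 = 1
r ≡ (p ⊃ p) = 5/6 ≡ 1 = 5/6
¬(r ≡ (p ⊃ p)) = ¬5/6 = 1/6
¬q = ¬1/6 = 5/6
¬q = ¬1/6 = 5/6
¬q ≡ ¬q = 5/6 ≡ 5/6 = 1
¬(r ≡ (p ⊃ p)) ≡ (¬q ≡ ¬q) = 1/6 ≡ 1 = 1/6
¬((r ≡ p) ⊃ (p ≡ p)) ≡ (¬(r ≡ (p ⊃ p)) ≡ (¬q ≡ ¬q)) = 0 ≡ 1/6 = 5/6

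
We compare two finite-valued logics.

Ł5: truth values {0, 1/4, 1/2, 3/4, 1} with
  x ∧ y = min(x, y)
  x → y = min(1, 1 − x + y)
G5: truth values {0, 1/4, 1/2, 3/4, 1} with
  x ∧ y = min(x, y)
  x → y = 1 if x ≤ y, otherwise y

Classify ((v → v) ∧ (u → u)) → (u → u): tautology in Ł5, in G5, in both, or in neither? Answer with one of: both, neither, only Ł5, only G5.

In Ł5: every assignment gives 1 — tautology.
In G5: every assignment gives 1 — tautology.

both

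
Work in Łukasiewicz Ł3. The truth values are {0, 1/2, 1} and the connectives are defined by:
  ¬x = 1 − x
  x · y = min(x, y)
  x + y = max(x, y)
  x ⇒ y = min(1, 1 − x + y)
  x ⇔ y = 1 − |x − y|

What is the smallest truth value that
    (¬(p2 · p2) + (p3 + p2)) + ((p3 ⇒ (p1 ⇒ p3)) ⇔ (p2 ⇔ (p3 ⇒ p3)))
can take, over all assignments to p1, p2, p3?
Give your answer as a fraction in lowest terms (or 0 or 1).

Take p1 = 0, p2 = 1/2, p3 = 0:
p2 · p2 = 1/2 · 1/2 = 1/2
¬(p2 · p2) = ¬1/2 = 1/2
p3 + p2 = 0 + 1/2 = 1/2
¬(p2 · p2) + (p3 + p2) = 1/2 + 1/2 = 1/2
p1 ⇒ p3 = 0 ⇒ 0 = 1
p3 ⇒ (p1 ⇒ p3) = 0 ⇒ 1 = 1
p3 ⇒ p3 = 0 ⇒ 0 = 1
p2 ⇔ (p3 ⇒ p3) = 1/2 ⇔ 1 = 1/2
(p3 ⇒ (p1 ⇒ p3)) ⇔ (p2 ⇔ (p3 ⇒ p3)) = 1 ⇔ 1/2 = 1/2
(¬(p2 · p2) + (p3 + p2)) + ((p3 ⇒ (p1 ⇒ p3)) ⇔ (p2 ⇔ (p3 ⇒ p3))) = 1/2 + 1/2 = 1/2
No assignment yields a value below 1/2, so this is the minimum.

1/2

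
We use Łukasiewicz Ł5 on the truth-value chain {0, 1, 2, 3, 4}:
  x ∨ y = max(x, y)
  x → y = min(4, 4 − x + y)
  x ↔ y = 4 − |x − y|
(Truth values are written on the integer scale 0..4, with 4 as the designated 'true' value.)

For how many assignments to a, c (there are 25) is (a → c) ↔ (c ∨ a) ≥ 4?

7

value 4: 7 assignments (counts)
value 3: 7 assignments
value 2: 6 assignments
value 1: 3 assignments
value 0: 2 assignments
So 7 of the 25 assignments meet the threshold.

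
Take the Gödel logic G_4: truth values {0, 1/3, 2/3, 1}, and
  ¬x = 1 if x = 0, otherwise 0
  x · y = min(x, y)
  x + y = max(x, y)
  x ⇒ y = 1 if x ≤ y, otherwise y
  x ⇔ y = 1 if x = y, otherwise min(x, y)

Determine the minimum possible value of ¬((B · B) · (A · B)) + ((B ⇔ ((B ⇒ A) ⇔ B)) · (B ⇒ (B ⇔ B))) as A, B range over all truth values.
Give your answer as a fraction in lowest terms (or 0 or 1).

1/3

Take A = 1/3, B = 2/3:
B · B = 2/3 · 2/3 = 2/3
A · B = 1/3 · 2/3 = 1/3
(B · B) · (A · B) = 2/3 · 1/3 = 1/3
¬((B · B) · (A · B)) = ¬1/3 = 0
B ⇒ A = 2/3 ⇒ 1/3 = 1/3
(B ⇒ A) ⇔ B = 1/3 ⇔ 2/3 = 1/3
B ⇔ ((B ⇒ A) ⇔ B) = 2/3 ⇔ 1/3 = 1/3
B ⇔ B = 2/3 ⇔ 2/3 = 1
B ⇒ (B ⇔ B) = 2/3 ⇒ 1 = 1
(B ⇔ ((B ⇒ A) ⇔ B)) · (B ⇒ (B ⇔ B)) = 1/3 · 1 = 1/3
¬((B · B) · (A · B)) + ((B ⇔ ((B ⇒ A) ⇔ B)) · (B ⇒ (B ⇔ B))) = 0 + 1/3 = 1/3
No assignment yields a value below 1/3, so this is the minimum.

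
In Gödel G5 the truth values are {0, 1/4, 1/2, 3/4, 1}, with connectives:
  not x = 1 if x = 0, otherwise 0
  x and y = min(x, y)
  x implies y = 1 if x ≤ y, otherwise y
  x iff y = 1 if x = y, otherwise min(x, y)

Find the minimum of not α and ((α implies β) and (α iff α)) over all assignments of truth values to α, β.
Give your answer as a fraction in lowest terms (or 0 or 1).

0

Take α = 1/4, β = 0:
not α = not 1/4 = 0
α implies β = 1/4 implies 0 = 0
α iff α = 1/4 iff 1/4 = 1
(α implies β) and (α iff α) = 0 and 1 = 0
not α and ((α implies β) and (α iff α)) = 0 and 0 = 0
No assignment yields a value below 0, so this is the minimum.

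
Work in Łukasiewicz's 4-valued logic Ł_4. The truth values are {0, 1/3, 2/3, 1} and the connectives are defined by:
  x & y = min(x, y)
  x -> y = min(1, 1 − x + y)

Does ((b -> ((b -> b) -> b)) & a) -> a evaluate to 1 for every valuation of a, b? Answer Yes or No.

a = 0, b = 0 ↦ 1
a = 0, b = 1/3 ↦ 1
a = 0, b = 2/3 ↦ 1
a = 0, b = 1 ↦ 1
a = 1/3, b = 0 ↦ 1
a = 1/3, b = 1/3 ↦ 1
a = 1/3, b = 2/3 ↦ 1
a = 1/3, b = 1 ↦ 1
a = 2/3, b = 0 ↦ 1
a = 2/3, b = 1/3 ↦ 1
a = 2/3, b = 2/3 ↦ 1
a = 2/3, b = 1 ↦ 1
a = 1, b = 0 ↦ 1
a = 1, b = 1/3 ↦ 1
a = 1, b = 2/3 ↦ 1
a = 1, b = 1 ↦ 1
Every assignment gives a value ≥ 1.

Yes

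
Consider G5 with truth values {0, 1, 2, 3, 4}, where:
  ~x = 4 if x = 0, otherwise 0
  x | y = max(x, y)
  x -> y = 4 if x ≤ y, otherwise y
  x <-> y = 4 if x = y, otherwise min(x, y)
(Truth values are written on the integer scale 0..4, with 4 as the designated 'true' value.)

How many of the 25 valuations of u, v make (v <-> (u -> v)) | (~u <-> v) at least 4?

15

value 4: 15 assignments (counts)
value 3: 4 assignments
value 2: 3 assignments
value 1: 2 assignments
value 0: 1 assignment
So 15 of the 25 assignments meet the threshold.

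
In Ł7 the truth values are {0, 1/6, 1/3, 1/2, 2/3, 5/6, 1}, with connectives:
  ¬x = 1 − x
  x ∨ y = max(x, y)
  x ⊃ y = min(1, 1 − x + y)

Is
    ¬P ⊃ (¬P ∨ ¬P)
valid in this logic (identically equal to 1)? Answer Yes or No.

P = 0 ↦ 1
P = 1/6 ↦ 1
P = 1/3 ↦ 1
P = 1/2 ↦ 1
P = 2/3 ↦ 1
P = 5/6 ↦ 1
P = 1 ↦ 1
Every assignment gives a value ≥ 1.

Yes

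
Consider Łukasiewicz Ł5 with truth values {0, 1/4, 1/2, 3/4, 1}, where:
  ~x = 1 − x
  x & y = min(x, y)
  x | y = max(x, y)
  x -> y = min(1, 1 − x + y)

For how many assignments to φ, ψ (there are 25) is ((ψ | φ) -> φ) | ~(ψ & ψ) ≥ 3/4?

value 1: 15 assignments (counts)
value 3/4: 4 assignments (counts)
value 1/2: 3 assignments
value 1/4: 2 assignments
value 0: 1 assignment
So 19 of the 25 assignments meet the threshold.

19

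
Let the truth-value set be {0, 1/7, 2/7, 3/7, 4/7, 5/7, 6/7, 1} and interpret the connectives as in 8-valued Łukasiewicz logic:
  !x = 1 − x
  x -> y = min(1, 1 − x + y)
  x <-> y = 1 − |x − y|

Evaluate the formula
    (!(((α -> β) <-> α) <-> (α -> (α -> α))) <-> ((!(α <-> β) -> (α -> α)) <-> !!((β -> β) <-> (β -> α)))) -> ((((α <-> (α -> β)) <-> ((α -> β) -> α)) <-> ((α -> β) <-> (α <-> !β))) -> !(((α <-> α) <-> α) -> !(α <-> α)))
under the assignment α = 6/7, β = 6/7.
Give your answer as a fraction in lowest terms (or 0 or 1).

α -> β = 6/7 -> 6/7 = 1
(α -> β) <-> α = 1 <-> 6/7 = 6/7
α -> α = 6/7 -> 6/7 = 1
α -> (α -> α) = 6/7 -> 1 = 1
((α -> β) <-> α) <-> (α -> (α -> α)) = 6/7 <-> 1 = 6/7
!(((α -> β) <-> α) <-> (α -> (α -> α))) = !6/7 = 1/7
α <-> β = 6/7 <-> 6/7 = 1
!(α <-> β) = !1 = 0
α -> α = 6/7 -> 6/7 = 1
!(α <-> β) -> (α -> α) = 0 -> 1 = 1
β -> β = 6/7 -> 6/7 = 1
β -> α = 6/7 -> 6/7 = 1
(β -> β) <-> (β -> α) = 1 <-> 1 = 1
!((β -> β) <-> (β -> α)) = !1 = 0
!!((β -> β) <-> (β -> α)) = !0 = 1
(!(α <-> β) -> (α -> α)) <-> !!((β -> β) <-> (β -> α)) = 1 <-> 1 = 1
!(((α -> β) <-> α) <-> (α -> (α -> α))) <-> ((!(α <-> β) -> (α -> α)) <-> !!((β -> β) <-> (β -> α))) = 1/7 <-> 1 = 1/7
α -> β = 6/7 -> 6/7 = 1
α <-> (α -> β) = 6/7 <-> 1 = 6/7
α -> β = 6/7 -> 6/7 = 1
(α -> β) -> α = 1 -> 6/7 = 6/7
(α <-> (α -> β)) <-> ((α -> β) -> α) = 6/7 <-> 6/7 = 1
α -> β = 6/7 -> 6/7 = 1
!β = !6/7 = 1/7
α <-> !β = 6/7 <-> 1/7 = 2/7
(α -> β) <-> (α <-> !β) = 1 <-> 2/7 = 2/7
((α <-> (α -> β)) <-> ((α -> β) -> α)) <-> ((α -> β) <-> (α <-> !β)) = 1 <-> 2/7 = 2/7
α <-> α = 6/7 <-> 6/7 = 1
(α <-> α) <-> α = 1 <-> 6/7 = 6/7
α <-> α = 6/7 <-> 6/7 = 1
!(α <-> α) = !1 = 0
((α <-> α) <-> α) -> !(α <-> α) = 6/7 -> 0 = 1/7
!(((α <-> α) <-> α) -> !(α <-> α)) = !1/7 = 6/7
(((α <-> (α -> β)) <-> ((α -> β) -> α)) <-> ((α -> β) <-> (α <-> !β))) -> !(((α <-> α) <-> α) -> !(α <-> α)) = 2/7 -> 6/7 = 1
(!(((α -> β) <-> α) <-> (α -> (α -> α))) <-> ((!(α <-> β) -> (α -> α)) <-> !!((β -> β) <-> (β -> α)))) -> ((((α <-> (α -> β)) <-> ((α -> β) -> α)) <-> ((α -> β) <-> (α <-> !β))) -> !(((α <-> α) <-> α) -> !(α <-> α))) = 1/7 -> 1 = 1

1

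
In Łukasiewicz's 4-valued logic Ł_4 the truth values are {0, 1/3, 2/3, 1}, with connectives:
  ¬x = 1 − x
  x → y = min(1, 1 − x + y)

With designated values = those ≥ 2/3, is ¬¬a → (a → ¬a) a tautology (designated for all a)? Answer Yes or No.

No

Counterexample: take a = 1.
¬a = ¬1 = 0
¬¬a = ¬0 = 1
¬a = ¬1 = 0
a → ¬a = 1 → 0 = 0
¬¬a → (a → ¬a) = 1 → 0 = 0
This gives 0, which is below 2/3.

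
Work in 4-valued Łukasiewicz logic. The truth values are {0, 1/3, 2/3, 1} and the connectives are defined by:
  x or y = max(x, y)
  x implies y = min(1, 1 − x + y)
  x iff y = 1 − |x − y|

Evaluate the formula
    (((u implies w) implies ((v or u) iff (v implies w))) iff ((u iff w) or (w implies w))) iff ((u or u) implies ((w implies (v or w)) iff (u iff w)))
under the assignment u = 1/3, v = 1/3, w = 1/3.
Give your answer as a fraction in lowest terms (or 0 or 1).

1/3

u implies w = 1/3 implies 1/3 = 1
v or u = 1/3 or 1/3 = 1/3
v implies w = 1/3 implies 1/3 = 1
(v or u) iff (v implies w) = 1/3 iff 1 = 1/3
(u implies w) implies ((v or u) iff (v implies w)) = 1 implies 1/3 = 1/3
u iff w = 1/3 iff 1/3 = 1
w implies w = 1/3 implies 1/3 = 1
(u iff w) or (w implies w) = 1 or 1 = 1
((u implies w) implies ((v or u) iff (v implies w))) iff ((u iff w) or (w implies w)) = 1/3 iff 1 = 1/3
u or u = 1/3 or 1/3 = 1/3
v or w = 1/3 or 1/3 = 1/3
w implies (v or w) = 1/3 implies 1/3 = 1
u iff w = 1/3 iff 1/3 = 1
(w implies (v or w)) iff (u iff w) = 1 iff 1 = 1
(u or u) implies ((w implies (v or w)) iff (u iff w)) = 1/3 implies 1 = 1
(((u implies w) implies ((v or u) iff (v implies w))) iff ((u iff w) or (w implies w))) iff ((u or u) implies ((w implies (v or w)) iff (u iff w))) = 1/3 iff 1 = 1/3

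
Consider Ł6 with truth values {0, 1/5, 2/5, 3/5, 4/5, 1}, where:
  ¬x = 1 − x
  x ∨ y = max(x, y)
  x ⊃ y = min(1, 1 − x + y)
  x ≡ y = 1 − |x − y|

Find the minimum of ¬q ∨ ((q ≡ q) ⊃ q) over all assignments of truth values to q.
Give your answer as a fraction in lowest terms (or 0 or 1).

3/5

Take q = 2/5:
¬q = ¬2/5 = 3/5
q ≡ q = 2/5 ≡ 2/5 = 1
(q ≡ q) ⊃ q = 1 ⊃ 2/5 = 2/5
¬q ∨ ((q ≡ q) ⊃ q) = 3/5 ∨ 2/5 = 3/5
No assignment yields a value below 3/5, so this is the minimum.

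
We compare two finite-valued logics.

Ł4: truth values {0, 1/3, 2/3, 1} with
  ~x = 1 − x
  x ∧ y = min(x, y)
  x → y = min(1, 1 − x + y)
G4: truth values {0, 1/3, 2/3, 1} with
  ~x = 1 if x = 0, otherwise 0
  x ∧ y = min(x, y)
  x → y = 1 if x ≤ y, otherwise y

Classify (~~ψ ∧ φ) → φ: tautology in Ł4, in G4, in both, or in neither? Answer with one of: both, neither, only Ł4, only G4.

both

In Ł4: every assignment gives 1 — tautology.
In G4: every assignment gives 1 — tautology.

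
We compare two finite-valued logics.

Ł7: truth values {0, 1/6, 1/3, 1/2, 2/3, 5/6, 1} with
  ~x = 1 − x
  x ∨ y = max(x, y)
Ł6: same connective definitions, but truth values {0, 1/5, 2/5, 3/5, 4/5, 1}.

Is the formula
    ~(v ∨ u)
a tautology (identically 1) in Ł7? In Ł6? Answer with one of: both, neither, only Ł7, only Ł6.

In Ł7: at u = 0, v = 1/6 the value is 5/6 — not a tautology.
In Ł6: at u = 0, v = 1/5 the value is 4/5 — not a tautology.

neither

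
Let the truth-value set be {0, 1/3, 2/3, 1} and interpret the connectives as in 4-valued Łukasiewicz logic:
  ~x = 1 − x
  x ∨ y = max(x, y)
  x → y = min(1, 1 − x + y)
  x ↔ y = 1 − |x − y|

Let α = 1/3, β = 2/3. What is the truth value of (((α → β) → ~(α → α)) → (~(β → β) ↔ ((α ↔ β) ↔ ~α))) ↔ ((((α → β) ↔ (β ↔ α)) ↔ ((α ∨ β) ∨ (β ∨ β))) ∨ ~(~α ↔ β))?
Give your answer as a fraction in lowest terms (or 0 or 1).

1

α → β = 1/3 → 2/3 = 1
α → α = 1/3 → 1/3 = 1
~(α → α) = ~1 = 0
(α → β) → ~(α → α) = 1 → 0 = 0
β → β = 2/3 → 2/3 = 1
~(β → β) = ~1 = 0
α ↔ β = 1/3 ↔ 2/3 = 2/3
~α = ~1/3 = 2/3
(α ↔ β) ↔ ~α = 2/3 ↔ 2/3 = 1
~(β → β) ↔ ((α ↔ β) ↔ ~α) = 0 ↔ 1 = 0
((α → β) → ~(α → α)) → (~(β → β) ↔ ((α ↔ β) ↔ ~α)) = 0 → 0 = 1
α → β = 1/3 → 2/3 = 1
β ↔ α = 2/3 ↔ 1/3 = 2/3
(α → β) ↔ (β ↔ α) = 1 ↔ 2/3 = 2/3
α ∨ β = 1/3 ∨ 2/3 = 2/3
β ∨ β = 2/3 ∨ 2/3 = 2/3
(α ∨ β) ∨ (β ∨ β) = 2/3 ∨ 2/3 = 2/3
((α → β) ↔ (β ↔ α)) ↔ ((α ∨ β) ∨ (β ∨ β)) = 2/3 ↔ 2/3 = 1
~α = ~1/3 = 2/3
~α ↔ β = 2/3 ↔ 2/3 = 1
~(~α ↔ β) = ~1 = 0
(((α → β) ↔ (β ↔ α)) ↔ ((α ∨ β) ∨ (β ∨ β))) ∨ ~(~α ↔ β) = 1 ∨ 0 = 1
(((α → β) → ~(α → α)) → (~(β → β) ↔ ((α ↔ β) ↔ ~α))) ↔ ((((α → β) ↔ (β ↔ α)) ↔ ((α ∨ β) ∨ (β ∨ β))) ∨ ~(~α ↔ β)) = 1 ↔ 1 = 1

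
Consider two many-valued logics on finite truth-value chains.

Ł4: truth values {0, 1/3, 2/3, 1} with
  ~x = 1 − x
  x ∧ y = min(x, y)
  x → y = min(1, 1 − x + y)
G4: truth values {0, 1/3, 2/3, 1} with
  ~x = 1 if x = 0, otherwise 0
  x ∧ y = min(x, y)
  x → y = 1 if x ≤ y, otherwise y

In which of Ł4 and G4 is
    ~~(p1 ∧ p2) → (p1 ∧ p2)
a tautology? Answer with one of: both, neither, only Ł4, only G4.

only Ł4

In Ł4: every assignment gives 1 — tautology.
In G4: at p1 = 1/3, p2 = 1/3 the value is 1/3 — not a tautology.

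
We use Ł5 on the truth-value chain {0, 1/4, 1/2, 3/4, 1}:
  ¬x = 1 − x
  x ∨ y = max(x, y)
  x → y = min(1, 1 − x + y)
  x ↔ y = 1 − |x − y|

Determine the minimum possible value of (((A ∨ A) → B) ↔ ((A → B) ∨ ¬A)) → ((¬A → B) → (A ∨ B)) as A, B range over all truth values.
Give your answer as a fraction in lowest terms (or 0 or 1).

Take A = 1/2, B = 1/2:
A ∨ A = 1/2 ∨ 1/2 = 1/2
(A ∨ A) → B = 1/2 → 1/2 = 1
A → B = 1/2 → 1/2 = 1
¬A = ¬1/2 = 1/2
(A → B) ∨ ¬A = 1 ∨ 1/2 = 1
((A ∨ A) → B) ↔ ((A → B) ∨ ¬A) = 1 ↔ 1 = 1
¬A = ¬1/2 = 1/2
¬A → B = 1/2 → 1/2 = 1
A ∨ B = 1/2 ∨ 1/2 = 1/2
(¬A → B) → (A ∨ B) = 1 → 1/2 = 1/2
(((A ∨ A) → B) ↔ ((A → B) ∨ ¬A)) → ((¬A → B) → (A ∨ B)) = 1 → 1/2 = 1/2
No assignment yields a value below 1/2, so this is the minimum.

1/2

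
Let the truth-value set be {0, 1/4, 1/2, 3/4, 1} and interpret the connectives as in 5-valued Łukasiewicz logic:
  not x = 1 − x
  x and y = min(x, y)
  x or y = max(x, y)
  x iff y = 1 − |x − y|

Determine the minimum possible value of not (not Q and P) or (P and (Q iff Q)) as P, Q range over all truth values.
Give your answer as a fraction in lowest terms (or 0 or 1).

1/2

Take P = 1/2, Q = 0:
not Q = not 0 = 1
not Q and P = 1 and 1/2 = 1/2
not (not Q and P) = not 1/2 = 1/2
Q iff Q = 0 iff 0 = 1
P and (Q iff Q) = 1/2 and 1 = 1/2
not (not Q and P) or (P and (Q iff Q)) = 1/2 or 1/2 = 1/2
No assignment yields a value below 1/2, so this is the minimum.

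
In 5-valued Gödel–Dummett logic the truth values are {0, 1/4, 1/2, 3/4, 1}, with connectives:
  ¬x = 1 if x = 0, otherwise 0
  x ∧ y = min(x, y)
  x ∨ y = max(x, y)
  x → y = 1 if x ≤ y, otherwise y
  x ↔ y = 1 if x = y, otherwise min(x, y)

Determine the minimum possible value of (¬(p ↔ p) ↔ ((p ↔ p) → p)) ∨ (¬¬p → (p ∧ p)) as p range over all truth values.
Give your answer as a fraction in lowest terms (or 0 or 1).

Take p = 1/4:
p ↔ p = 1/4 ↔ 1/4 = 1
¬(p ↔ p) = ¬1 = 0
p ↔ p = 1/4 ↔ 1/4 = 1
(p ↔ p) → p = 1 → 1/4 = 1/4
¬(p ↔ p) ↔ ((p ↔ p) → p) = 0 ↔ 1/4 = 0
¬p = ¬1/4 = 0
¬¬p = ¬0 = 1
p ∧ p = 1/4 ∧ 1/4 = 1/4
¬¬p → (p ∧ p) = 1 → 1/4 = 1/4
(¬(p ↔ p) ↔ ((p ↔ p) → p)) ∨ (¬¬p → (p ∧ p)) = 0 ∨ 1/4 = 1/4
No assignment yields a value below 1/4, so this is the minimum.

1/4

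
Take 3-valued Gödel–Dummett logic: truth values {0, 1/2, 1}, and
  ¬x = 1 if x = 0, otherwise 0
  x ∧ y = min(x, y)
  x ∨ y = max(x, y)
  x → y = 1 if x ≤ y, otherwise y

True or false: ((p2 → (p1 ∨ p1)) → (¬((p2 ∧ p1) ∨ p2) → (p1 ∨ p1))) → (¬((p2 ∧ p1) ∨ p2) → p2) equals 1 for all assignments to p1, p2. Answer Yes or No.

Counterexample: take p1 = 1/2, p2 = 0.
p1 ∨ p1 = 1/2 ∨ 1/2 = 1/2
p2 → (p1 ∨ p1) = 0 → 1/2 = 1
p2 ∧ p1 = 0 ∧ 1/2 = 0
(p2 ∧ p1) ∨ p2 = 0 ∨ 0 = 0
¬((p2 ∧ p1) ∨ p2) = ¬0 = 1
¬((p2 ∧ p1) ∨ p2) → (p1 ∨ p1) = 1 → 1/2 = 1/2
(p2 → (p1 ∨ p1)) → (¬((p2 ∧ p1) ∨ p2) → (p1 ∨ p1)) = 1 → 1/2 = 1/2
¬((p2 ∧ p1) ∨ p2) → p2 = 1 → 0 = 0
((p2 → (p1 ∨ p1)) → (¬((p2 ∧ p1) ∨ p2) → (p1 ∨ p1))) → (¬((p2 ∧ p1) ∨ p2) → p2) = 1/2 → 0 = 0
This gives 0 ≠ 1.

No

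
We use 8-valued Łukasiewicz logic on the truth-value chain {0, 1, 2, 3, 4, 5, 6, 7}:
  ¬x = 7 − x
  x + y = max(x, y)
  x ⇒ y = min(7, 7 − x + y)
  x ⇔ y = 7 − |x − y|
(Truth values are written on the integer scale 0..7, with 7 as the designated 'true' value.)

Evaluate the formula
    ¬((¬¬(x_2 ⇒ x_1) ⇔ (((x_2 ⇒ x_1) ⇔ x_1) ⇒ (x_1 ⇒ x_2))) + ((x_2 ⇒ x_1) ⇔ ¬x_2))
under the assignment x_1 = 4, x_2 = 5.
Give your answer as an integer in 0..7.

1

x_2 ⇒ x_1 = 5 ⇒ 4 = 6
¬(x_2 ⇒ x_1) = ¬6 = 1
¬¬(x_2 ⇒ x_1) = ¬1 = 6
x_2 ⇒ x_1 = 5 ⇒ 4 = 6
(x_2 ⇒ x_1) ⇔ x_1 = 6 ⇔ 4 = 5
x_1 ⇒ x_2 = 4 ⇒ 5 = 7
((x_2 ⇒ x_1) ⇔ x_1) ⇒ (x_1 ⇒ x_2) = 5 ⇒ 7 = 7
¬¬(x_2 ⇒ x_1) ⇔ (((x_2 ⇒ x_1) ⇔ x_1) ⇒ (x_1 ⇒ x_2)) = 6 ⇔ 7 = 6
x_2 ⇒ x_1 = 5 ⇒ 4 = 6
¬x_2 = ¬5 = 2
(x_2 ⇒ x_1) ⇔ ¬x_2 = 6 ⇔ 2 = 3
(¬¬(x_2 ⇒ x_1) ⇔ (((x_2 ⇒ x_1) ⇔ x_1) ⇒ (x_1 ⇒ x_2))) + ((x_2 ⇒ x_1) ⇔ ¬x_2) = 6 + 3 = 6
¬((¬¬(x_2 ⇒ x_1) ⇔ (((x_2 ⇒ x_1) ⇔ x_1) ⇒ (x_1 ⇒ x_2))) + ((x_2 ⇒ x_1) ⇔ ¬x_2)) = ¬6 = 1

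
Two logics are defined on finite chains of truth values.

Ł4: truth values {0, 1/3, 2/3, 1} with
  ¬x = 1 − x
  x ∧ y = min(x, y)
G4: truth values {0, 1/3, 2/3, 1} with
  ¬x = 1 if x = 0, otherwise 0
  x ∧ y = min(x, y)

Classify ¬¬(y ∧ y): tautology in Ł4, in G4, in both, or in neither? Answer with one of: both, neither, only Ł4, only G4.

In Ł4: at y = 0 the value is 0 — not a tautology.
In G4: at y = 0 the value is 0 — not a tautology.

neither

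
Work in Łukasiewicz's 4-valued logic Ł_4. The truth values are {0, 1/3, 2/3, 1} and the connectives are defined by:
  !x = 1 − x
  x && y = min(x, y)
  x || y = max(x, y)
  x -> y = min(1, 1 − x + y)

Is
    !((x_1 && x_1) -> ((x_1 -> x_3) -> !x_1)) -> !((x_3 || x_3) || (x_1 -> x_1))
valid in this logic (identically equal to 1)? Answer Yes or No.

No

Counterexample: take x_1 = 2/3, x_3 = 2/3.
x_1 && x_1 = 2/3 && 2/3 = 2/3
x_1 -> x_3 = 2/3 -> 2/3 = 1
!x_1 = !2/3 = 1/3
(x_1 -> x_3) -> !x_1 = 1 -> 1/3 = 1/3
(x_1 && x_1) -> ((x_1 -> x_3) -> !x_1) = 2/3 -> 1/3 = 2/3
!((x_1 && x_1) -> ((x_1 -> x_3) -> !x_1)) = !2/3 = 1/3
x_3 || x_3 = 2/3 || 2/3 = 2/3
x_1 -> x_1 = 2/3 -> 2/3 = 1
(x_3 || x_3) || (x_1 -> x_1) = 2/3 || 1 = 1
!((x_3 || x_3) || (x_1 -> x_1)) = !1 = 0
!((x_1 && x_1) -> ((x_1 -> x_3) -> !x_1)) -> !((x_3 || x_3) || (x_1 -> x_1)) = 1/3 -> 0 = 2/3
This gives 2/3 ≠ 1.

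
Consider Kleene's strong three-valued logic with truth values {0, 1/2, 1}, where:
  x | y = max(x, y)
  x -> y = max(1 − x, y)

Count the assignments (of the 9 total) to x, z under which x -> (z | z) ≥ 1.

5

x = 0, z = 0 ↦ 1  ≥
x = 0, z = 1/2 ↦ 1  ≥
x = 0, z = 1 ↦ 1  ≥
x = 1/2, z = 0 ↦ 1/2  <
x = 1/2, z = 1/2 ↦ 1/2  <
x = 1/2, z = 1 ↦ 1  ≥
x = 1, z = 0 ↦ 0  <
x = 1, z = 1/2 ↦ 1/2  <
x = 1, z = 1 ↦ 1  ≥
So 5 of the 9 assignments meet the threshold.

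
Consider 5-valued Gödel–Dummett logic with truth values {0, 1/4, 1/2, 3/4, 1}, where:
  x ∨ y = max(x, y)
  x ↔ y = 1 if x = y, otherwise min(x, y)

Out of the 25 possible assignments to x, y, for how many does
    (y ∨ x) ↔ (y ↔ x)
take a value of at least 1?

1

value 1: 1 assignment (counts)
value 3/4: 3 assignments
value 1/2: 5 assignments
value 1/4: 7 assignments
value 0: 9 assignments
So 1 of the 25 assignments meets the threshold.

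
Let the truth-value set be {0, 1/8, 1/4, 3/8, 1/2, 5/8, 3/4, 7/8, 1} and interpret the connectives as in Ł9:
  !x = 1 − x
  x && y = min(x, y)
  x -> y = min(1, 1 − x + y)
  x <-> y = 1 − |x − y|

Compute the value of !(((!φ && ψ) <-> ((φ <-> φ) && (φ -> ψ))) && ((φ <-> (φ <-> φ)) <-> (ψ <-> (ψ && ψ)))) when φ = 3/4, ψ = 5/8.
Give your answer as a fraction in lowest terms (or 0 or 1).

5/8

!φ = !3/4 = 1/4
!φ && ψ = 1/4 && 5/8 = 1/4
φ <-> φ = 3/4 <-> 3/4 = 1
φ -> ψ = 3/4 -> 5/8 = 7/8
(φ <-> φ) && (φ -> ψ) = 1 && 7/8 = 7/8
(!φ && ψ) <-> ((φ <-> φ) && (φ -> ψ)) = 1/4 <-> 7/8 = 3/8
φ <-> φ = 3/4 <-> 3/4 = 1
φ <-> (φ <-> φ) = 3/4 <-> 1 = 3/4
ψ && ψ = 5/8 && 5/8 = 5/8
ψ <-> (ψ && ψ) = 5/8 <-> 5/8 = 1
(φ <-> (φ <-> φ)) <-> (ψ <-> (ψ && ψ)) = 3/4 <-> 1 = 3/4
((!φ && ψ) <-> ((φ <-> φ) && (φ -> ψ))) && ((φ <-> (φ <-> φ)) <-> (ψ <-> (ψ && ψ))) = 3/8 && 3/4 = 3/8
!(((!φ && ψ) <-> ((φ <-> φ) && (φ -> ψ))) && ((φ <-> (φ <-> φ)) <-> (ψ <-> (ψ && ψ)))) = !3/8 = 5/8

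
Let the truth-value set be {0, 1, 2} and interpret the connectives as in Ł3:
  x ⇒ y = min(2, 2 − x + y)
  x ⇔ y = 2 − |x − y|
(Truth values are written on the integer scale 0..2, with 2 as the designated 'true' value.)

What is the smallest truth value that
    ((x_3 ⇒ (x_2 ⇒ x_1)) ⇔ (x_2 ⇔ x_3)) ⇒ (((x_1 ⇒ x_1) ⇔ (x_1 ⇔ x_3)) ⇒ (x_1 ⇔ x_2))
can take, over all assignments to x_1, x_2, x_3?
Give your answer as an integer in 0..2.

Take x_1 = 0, x_2 = 2, x_3 = 1:
x_2 ⇒ x_1 = 2 ⇒ 0 = 0
x_3 ⇒ (x_2 ⇒ x_1) = 1 ⇒ 0 = 1
x_2 ⇔ x_3 = 2 ⇔ 1 = 1
(x_3 ⇒ (x_2 ⇒ x_1)) ⇔ (x_2 ⇔ x_3) = 1 ⇔ 1 = 2
x_1 ⇒ x_1 = 0 ⇒ 0 = 2
x_1 ⇔ x_3 = 0 ⇔ 1 = 1
(x_1 ⇒ x_1) ⇔ (x_1 ⇔ x_3) = 2 ⇔ 1 = 1
x_1 ⇔ x_2 = 0 ⇔ 2 = 0
((x_1 ⇒ x_1) ⇔ (x_1 ⇔ x_3)) ⇒ (x_1 ⇔ x_2) = 1 ⇒ 0 = 1
((x_3 ⇒ (x_2 ⇒ x_1)) ⇔ (x_2 ⇔ x_3)) ⇒ (((x_1 ⇒ x_1) ⇔ (x_1 ⇔ x_3)) ⇒ (x_1 ⇔ x_2)) = 2 ⇒ 1 = 1
No assignment yields a value below 1, so this is the minimum.

1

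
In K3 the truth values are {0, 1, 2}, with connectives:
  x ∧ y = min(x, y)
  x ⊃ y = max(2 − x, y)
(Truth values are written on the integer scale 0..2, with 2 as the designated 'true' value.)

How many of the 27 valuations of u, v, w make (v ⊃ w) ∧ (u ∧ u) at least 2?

value 2: 5 assignments (counts)
value 1: 11 assignments
value 0: 11 assignments
So 5 of the 27 assignments meet the threshold.

5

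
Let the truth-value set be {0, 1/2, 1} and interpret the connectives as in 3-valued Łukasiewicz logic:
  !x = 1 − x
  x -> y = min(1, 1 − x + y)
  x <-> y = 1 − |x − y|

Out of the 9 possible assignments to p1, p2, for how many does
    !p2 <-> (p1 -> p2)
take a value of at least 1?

p1 = 0, p2 = 0 ↦ 1  ≥
p1 = 0, p2 = 1/2 ↦ 1/2  <
p1 = 0, p2 = 1 ↦ 0  <
p1 = 1/2, p2 = 0 ↦ 1/2  <
p1 = 1/2, p2 = 1/2 ↦ 1/2  <
p1 = 1/2, p2 = 1 ↦ 0  <
p1 = 1, p2 = 0 ↦ 0  <
p1 = 1, p2 = 1/2 ↦ 1  ≥
p1 = 1, p2 = 1 ↦ 0  <
So 2 of the 9 assignments meet the threshold.

2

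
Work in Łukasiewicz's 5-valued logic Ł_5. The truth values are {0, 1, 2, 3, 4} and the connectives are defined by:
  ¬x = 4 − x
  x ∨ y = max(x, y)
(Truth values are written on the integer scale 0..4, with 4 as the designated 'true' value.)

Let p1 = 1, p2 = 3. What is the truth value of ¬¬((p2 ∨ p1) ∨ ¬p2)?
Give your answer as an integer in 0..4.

3

p2 ∨ p1 = 3 ∨ 1 = 3
¬p2 = ¬3 = 1
(p2 ∨ p1) ∨ ¬p2 = 3 ∨ 1 = 3
¬((p2 ∨ p1) ∨ ¬p2) = ¬3 = 1
¬¬((p2 ∨ p1) ∨ ¬p2) = ¬1 = 3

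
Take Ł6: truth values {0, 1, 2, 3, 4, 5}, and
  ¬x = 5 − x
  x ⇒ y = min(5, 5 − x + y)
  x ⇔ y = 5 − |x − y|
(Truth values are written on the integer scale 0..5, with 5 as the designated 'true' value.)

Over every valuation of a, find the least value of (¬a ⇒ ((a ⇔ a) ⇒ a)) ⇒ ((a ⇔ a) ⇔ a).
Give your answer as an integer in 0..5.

Take a = 2:
¬a = ¬2 = 3
a ⇔ a = 2 ⇔ 2 = 5
(a ⇔ a) ⇒ a = 5 ⇒ 2 = 2
¬a ⇒ ((a ⇔ a) ⇒ a) = 3 ⇒ 2 = 4
a ⇔ a = 2 ⇔ 2 = 5
(a ⇔ a) ⇔ a = 5 ⇔ 2 = 2
(¬a ⇒ ((a ⇔ a) ⇒ a)) ⇒ ((a ⇔ a) ⇔ a) = 4 ⇒ 2 = 3
No assignment yields a value below 3, so this is the minimum.

3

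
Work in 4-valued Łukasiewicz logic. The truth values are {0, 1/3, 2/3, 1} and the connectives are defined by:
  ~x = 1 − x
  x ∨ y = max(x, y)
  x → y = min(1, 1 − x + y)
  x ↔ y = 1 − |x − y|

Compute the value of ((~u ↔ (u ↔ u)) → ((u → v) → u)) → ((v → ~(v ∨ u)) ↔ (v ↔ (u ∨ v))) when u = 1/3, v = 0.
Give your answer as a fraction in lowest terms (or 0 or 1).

~u = ~1/3 = 2/3
u ↔ u = 1/3 ↔ 1/3 = 1
~u ↔ (u ↔ u) = 2/3 ↔ 1 = 2/3
u → v = 1/3 → 0 = 2/3
(u → v) → u = 2/3 → 1/3 = 2/3
(~u ↔ (u ↔ u)) → ((u → v) → u) = 2/3 → 2/3 = 1
v ∨ u = 0 ∨ 1/3 = 1/3
~(v ∨ u) = ~1/3 = 2/3
v → ~(v ∨ u) = 0 → 2/3 = 1
u ∨ v = 1/3 ∨ 0 = 1/3
v ↔ (u ∨ v) = 0 ↔ 1/3 = 2/3
(v → ~(v ∨ u)) ↔ (v ↔ (u ∨ v)) = 1 ↔ 2/3 = 2/3
((~u ↔ (u ↔ u)) → ((u → v) → u)) → ((v → ~(v ∨ u)) ↔ (v ↔ (u ∨ v))) = 1 → 2/3 = 2/3

2/3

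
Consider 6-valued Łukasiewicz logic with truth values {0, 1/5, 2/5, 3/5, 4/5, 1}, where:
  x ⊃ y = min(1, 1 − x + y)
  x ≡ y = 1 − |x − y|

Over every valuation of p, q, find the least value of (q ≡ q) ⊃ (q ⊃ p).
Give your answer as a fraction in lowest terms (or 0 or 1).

0

Take p = 0, q = 1:
q ≡ q = 1 ≡ 1 = 1
q ⊃ p = 1 ⊃ 0 = 0
(q ≡ q) ⊃ (q ⊃ p) = 1 ⊃ 0 = 0
No assignment yields a value below 0, so this is the minimum.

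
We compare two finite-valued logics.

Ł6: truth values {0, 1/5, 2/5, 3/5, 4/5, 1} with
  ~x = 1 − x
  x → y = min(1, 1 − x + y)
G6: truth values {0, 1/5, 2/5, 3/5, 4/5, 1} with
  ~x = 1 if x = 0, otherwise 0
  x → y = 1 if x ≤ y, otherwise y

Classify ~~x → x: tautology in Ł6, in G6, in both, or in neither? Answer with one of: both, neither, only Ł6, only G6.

only Ł6

In Ł6: every assignment gives 1 — tautology.
In G6: at x = 1/5 the value is 1/5 — not a tautology.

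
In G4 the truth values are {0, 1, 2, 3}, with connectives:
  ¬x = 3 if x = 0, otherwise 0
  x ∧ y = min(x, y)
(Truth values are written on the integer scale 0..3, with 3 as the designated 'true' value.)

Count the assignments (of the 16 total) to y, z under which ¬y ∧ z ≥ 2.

y = 0, z = 0 ↦ 0  <
y = 0, z = 1 ↦ 1  <
y = 0, z = 2 ↦ 2  ≥
y = 0, z = 3 ↦ 3  ≥
y = 1, z = 0 ↦ 0  <
y = 1, z = 1 ↦ 0  <
y = 1, z = 2 ↦ 0  <
y = 1, z = 3 ↦ 0  <
y = 2, z = 0 ↦ 0  <
y = 2, z = 1 ↦ 0  <
y = 2, z = 2 ↦ 0  <
y = 2, z = 3 ↦ 0  <
y = 3, z = 0 ↦ 0  <
y = 3, z = 1 ↦ 0  <
y = 3, z = 2 ↦ 0  <
y = 3, z = 3 ↦ 0  <
So 2 of the 16 assignments meet the threshold.

2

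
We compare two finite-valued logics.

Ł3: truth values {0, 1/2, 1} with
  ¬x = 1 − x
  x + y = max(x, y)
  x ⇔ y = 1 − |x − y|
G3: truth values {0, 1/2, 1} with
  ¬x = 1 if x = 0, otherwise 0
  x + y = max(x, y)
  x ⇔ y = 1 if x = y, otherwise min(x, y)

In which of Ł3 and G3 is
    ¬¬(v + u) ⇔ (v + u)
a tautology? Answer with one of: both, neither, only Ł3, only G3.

only Ł3

In Ł3: every assignment gives 1 — tautology.
In G3: at u = 0, v = 1/2 the value is 1/2 — not a tautology.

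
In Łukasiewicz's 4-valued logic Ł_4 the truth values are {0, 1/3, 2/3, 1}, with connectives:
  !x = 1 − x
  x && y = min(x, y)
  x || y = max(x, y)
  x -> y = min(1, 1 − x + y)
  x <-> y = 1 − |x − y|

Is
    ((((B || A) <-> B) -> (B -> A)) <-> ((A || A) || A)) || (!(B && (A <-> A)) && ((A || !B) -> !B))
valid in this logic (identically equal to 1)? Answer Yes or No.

No

Counterexample: take A = 0, B = 1/3.
B || A = 1/3 || 0 = 1/3
(B || A) <-> B = 1/3 <-> 1/3 = 1
B -> A = 1/3 -> 0 = 2/3
((B || A) <-> B) -> (B -> A) = 1 -> 2/3 = 2/3
A || A = 0 || 0 = 0
(A || A) || A = 0 || 0 = 0
(((B || A) <-> B) -> (B -> A)) <-> ((A || A) || A) = 2/3 <-> 0 = 1/3
A <-> A = 0 <-> 0 = 1
B && (A <-> A) = 1/3 && 1 = 1/3
!(B && (A <-> A)) = !1/3 = 2/3
!B = !1/3 = 2/3
A || !B = 0 || 2/3 = 2/3
!B = !1/3 = 2/3
(A || !B) -> !B = 2/3 -> 2/3 = 1
!(B && (A <-> A)) && ((A || !B) -> !B) = 2/3 && 1 = 2/3
((((B || A) <-> B) -> (B -> A)) <-> ((A || A) || A)) || (!(B && (A <-> A)) && ((A || !B) -> !B)) = 1/3 || 2/3 = 2/3
This gives 2/3 ≠ 1.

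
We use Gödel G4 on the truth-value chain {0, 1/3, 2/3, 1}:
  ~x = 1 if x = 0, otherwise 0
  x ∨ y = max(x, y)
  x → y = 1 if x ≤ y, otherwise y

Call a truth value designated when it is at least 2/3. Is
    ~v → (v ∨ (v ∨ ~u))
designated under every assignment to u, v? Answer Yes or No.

Counterexample: take u = 1/3, v = 0.
~v = ~0 = 1
~u = ~1/3 = 0
v ∨ ~u = 0 ∨ 0 = 0
v ∨ (v ∨ ~u) = 0 ∨ 0 = 0
~v → (v ∨ (v ∨ ~u)) = 1 → 0 = 0
This gives 0, which is below 2/3.

No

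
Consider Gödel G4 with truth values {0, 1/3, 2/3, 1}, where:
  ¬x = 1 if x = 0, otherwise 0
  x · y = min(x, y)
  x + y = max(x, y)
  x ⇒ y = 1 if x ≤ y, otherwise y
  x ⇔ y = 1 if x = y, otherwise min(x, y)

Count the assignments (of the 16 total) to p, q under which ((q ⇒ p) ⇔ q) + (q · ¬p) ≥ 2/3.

6

p = 0, q = 0 ↦ 0  <
p = 0, q = 1/3 ↦ 1/3  <
p = 0, q = 2/3 ↦ 2/3  ≥
p = 0, q = 1 ↦ 1  ≥
p = 1/3, q = 0 ↦ 0  <
p = 1/3, q = 1/3 ↦ 1/3  <
p = 1/3, q = 2/3 ↦ 1/3  <
p = 1/3, q = 1 ↦ 1/3  <
p = 2/3, q = 0 ↦ 0  <
p = 2/3, q = 1/3 ↦ 1/3  <
p = 2/3, q = 2/3 ↦ 2/3  ≥
p = 2/3, q = 1 ↦ 2/3  ≥
p = 1, q = 0 ↦ 0  <
p = 1, q = 1/3 ↦ 1/3  <
p = 1, q = 2/3 ↦ 2/3  ≥
p = 1, q = 1 ↦ 1  ≥
So 6 of the 16 assignments meet the threshold.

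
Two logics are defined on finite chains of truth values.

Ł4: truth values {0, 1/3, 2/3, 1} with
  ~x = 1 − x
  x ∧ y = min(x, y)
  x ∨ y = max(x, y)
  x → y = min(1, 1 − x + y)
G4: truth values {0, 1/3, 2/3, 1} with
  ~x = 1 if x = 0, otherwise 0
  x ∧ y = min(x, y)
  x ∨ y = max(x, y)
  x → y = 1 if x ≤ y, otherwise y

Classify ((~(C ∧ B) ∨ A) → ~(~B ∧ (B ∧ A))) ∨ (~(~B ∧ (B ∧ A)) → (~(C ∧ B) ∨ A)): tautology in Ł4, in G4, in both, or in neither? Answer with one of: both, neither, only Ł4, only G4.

both

In Ł4: every assignment gives 1 — tautology.
In G4: every assignment gives 1 — tautology.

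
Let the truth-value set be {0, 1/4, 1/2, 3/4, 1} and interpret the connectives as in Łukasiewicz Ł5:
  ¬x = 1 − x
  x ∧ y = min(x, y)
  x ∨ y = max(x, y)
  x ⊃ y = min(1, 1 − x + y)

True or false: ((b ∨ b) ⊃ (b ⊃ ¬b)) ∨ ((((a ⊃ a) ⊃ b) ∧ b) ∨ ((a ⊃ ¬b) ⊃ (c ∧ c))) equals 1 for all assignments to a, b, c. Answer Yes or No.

Counterexample: take a = 0, b = 3/4, c = 0.
b ∨ b = 3/4 ∨ 3/4 = 3/4
¬b = ¬3/4 = 1/4
b ⊃ ¬b = 3/4 ⊃ 1/4 = 1/2
(b ∨ b) ⊃ (b ⊃ ¬b) = 3/4 ⊃ 1/2 = 3/4
a ⊃ a = 0 ⊃ 0 = 1
(a ⊃ a) ⊃ b = 1 ⊃ 3/4 = 3/4
((a ⊃ a) ⊃ b) ∧ b = 3/4 ∧ 3/4 = 3/4
¬b = ¬3/4 = 1/4
a ⊃ ¬b = 0 ⊃ 1/4 = 1
c ∧ c = 0 ∧ 0 = 0
(a ⊃ ¬b) ⊃ (c ∧ c) = 1 ⊃ 0 = 0
(((a ⊃ a) ⊃ b) ∧ b) ∨ ((a ⊃ ¬b) ⊃ (c ∧ c)) = 3/4 ∨ 0 = 3/4
((b ∨ b) ⊃ (b ⊃ ¬b)) ∨ ((((a ⊃ a) ⊃ b) ∧ b) ∨ ((a ⊃ ¬b) ⊃ (c ∧ c))) = 3/4 ∨ 3/4 = 3/4
This gives 3/4 ≠ 1.

No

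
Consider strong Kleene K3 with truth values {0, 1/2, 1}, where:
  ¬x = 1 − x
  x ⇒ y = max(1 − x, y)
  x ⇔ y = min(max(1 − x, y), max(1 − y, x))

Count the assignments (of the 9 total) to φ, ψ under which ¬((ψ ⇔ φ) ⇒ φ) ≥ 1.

1

φ = 0, ψ = 0 ↦ 1  ≥
φ = 0, ψ = 1/2 ↦ 1/2  <
φ = 0, ψ = 1 ↦ 0  <
φ = 1/2, ψ = 0 ↦ 1/2  <
φ = 1/2, ψ = 1/2 ↦ 1/2  <
φ = 1/2, ψ = 1 ↦ 1/2  <
φ = 1, ψ = 0 ↦ 0  <
φ = 1, ψ = 1/2 ↦ 0  <
φ = 1, ψ = 1 ↦ 0  <
So 1 of the 9 assignments meets the threshold.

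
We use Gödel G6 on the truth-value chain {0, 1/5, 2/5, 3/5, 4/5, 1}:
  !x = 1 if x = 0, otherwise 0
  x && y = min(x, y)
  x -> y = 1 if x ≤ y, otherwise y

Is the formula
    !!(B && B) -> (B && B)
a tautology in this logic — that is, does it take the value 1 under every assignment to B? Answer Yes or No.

No

Counterexample: take B = 1/5.
B && B = 1/5 && 1/5 = 1/5
!(B && B) = !1/5 = 0
!!(B && B) = !0 = 1
!!(B && B) -> (B && B) = 1 -> 1/5 = 1/5
This gives 1/5 ≠ 1.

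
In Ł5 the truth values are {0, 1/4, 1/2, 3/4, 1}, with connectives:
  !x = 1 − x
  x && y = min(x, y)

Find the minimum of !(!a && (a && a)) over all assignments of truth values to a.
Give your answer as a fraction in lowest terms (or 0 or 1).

Take a = 1/2:
!a = !1/2 = 1/2
a && a = 1/2 && 1/2 = 1/2
!a && (a && a) = 1/2 && 1/2 = 1/2
!(!a && (a && a)) = !1/2 = 1/2
No assignment yields a value below 1/2, so this is the minimum.

1/2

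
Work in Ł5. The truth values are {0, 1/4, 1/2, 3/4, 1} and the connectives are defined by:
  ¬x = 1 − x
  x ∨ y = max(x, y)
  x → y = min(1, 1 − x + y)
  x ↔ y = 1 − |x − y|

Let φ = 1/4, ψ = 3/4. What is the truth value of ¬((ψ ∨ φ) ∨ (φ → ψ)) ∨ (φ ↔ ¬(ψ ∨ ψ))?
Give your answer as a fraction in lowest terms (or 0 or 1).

1

ψ ∨ φ = 3/4 ∨ 1/4 = 3/4
φ → ψ = 1/4 → 3/4 = 1
(ψ ∨ φ) ∨ (φ → ψ) = 3/4 ∨ 1 = 1
¬((ψ ∨ φ) ∨ (φ → ψ)) = ¬1 = 0
ψ ∨ ψ = 3/4 ∨ 3/4 = 3/4
¬(ψ ∨ ψ) = ¬3/4 = 1/4
φ ↔ ¬(ψ ∨ ψ) = 1/4 ↔ 1/4 = 1
¬((ψ ∨ φ) ∨ (φ → ψ)) ∨ (φ ↔ ¬(ψ ∨ ψ)) = 0 ∨ 1 = 1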